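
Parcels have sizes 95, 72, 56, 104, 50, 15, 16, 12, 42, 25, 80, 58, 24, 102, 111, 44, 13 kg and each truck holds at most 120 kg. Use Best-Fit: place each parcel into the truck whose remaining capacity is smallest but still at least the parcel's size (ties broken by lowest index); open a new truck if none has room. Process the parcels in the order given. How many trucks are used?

95 kg → truck 1 (remaining 25 kg)
72 kg → truck 2 (remaining 48 kg)
56 kg → truck 3 (remaining 64 kg)
104 kg → truck 4 (remaining 16 kg)
50 kg → truck 3 (remaining 14 kg)
15 kg → truck 4 (remaining 1 kg)
16 kg → truck 1 (remaining 9 kg)
12 kg → truck 3 (remaining 2 kg)
42 kg → truck 2 (remaining 6 kg)
25 kg → truck 5 (remaining 95 kg)
80 kg → truck 5 (remaining 15 kg)
58 kg → truck 6 (remaining 62 kg)
24 kg → truck 6 (remaining 38 kg)
102 kg → truck 7 (remaining 18 kg)
111 kg → truck 8 (remaining 9 kg)
44 kg → truck 9 (remaining 76 kg)
13 kg → truck 5 (remaining 2 kg)

9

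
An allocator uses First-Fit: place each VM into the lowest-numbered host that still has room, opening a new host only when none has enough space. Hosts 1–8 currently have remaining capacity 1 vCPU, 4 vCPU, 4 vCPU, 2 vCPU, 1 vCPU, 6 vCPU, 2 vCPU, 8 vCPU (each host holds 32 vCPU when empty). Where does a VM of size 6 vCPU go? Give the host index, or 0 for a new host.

6

Hosts with room: host 6 (6 vCPU), host 8 (8 vCPU).
The first with room is host 6.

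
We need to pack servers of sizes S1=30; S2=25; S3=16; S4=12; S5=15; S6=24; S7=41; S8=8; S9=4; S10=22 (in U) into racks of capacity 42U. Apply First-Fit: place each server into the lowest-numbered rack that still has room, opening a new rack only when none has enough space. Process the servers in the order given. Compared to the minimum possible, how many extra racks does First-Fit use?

0

First-Fit: [30,12] [25,16] [15,24] [41] [8,4,22] → 5 racks.
Total size 197U; any packing needs at least ⌈197/42⌉ = 5 racks.
So 5 is already optimal.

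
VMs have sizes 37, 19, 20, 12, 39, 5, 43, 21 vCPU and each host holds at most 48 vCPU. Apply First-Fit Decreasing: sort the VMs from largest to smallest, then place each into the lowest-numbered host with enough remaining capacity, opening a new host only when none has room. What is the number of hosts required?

5

Sorted descending: 43, 39, 37, 21, 20, 19, 12, 5.
43 vCPU → host 1 (remaining 5 vCPU)
39 vCPU → host 2 (remaining 9 vCPU)
37 vCPU → host 3 (remaining 11 vCPU)
21 vCPU → host 4 (remaining 27 vCPU)
20 vCPU → host 4 (remaining 7 vCPU)
19 vCPU → host 5 (remaining 29 vCPU)
12 vCPU → host 5 (remaining 17 vCPU)
5 vCPU → host 1 (remaining 0 vCPU)
Final hosts: [43,5] [39] [37] [21,20] [19,12].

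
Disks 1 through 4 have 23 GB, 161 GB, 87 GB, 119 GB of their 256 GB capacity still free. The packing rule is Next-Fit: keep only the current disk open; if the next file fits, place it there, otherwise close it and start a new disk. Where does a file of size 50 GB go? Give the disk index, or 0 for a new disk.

4

Next-Fit only looks at disk 4, which has 119 GB free.
50 GB fits there.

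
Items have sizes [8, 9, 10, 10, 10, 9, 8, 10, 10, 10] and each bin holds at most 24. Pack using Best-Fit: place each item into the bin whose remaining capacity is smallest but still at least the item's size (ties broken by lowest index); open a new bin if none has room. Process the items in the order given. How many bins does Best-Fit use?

5 bins

8 → bin 1 (remaining 16)
9 → bin 1 (remaining 7)
10 → bin 2 (remaining 14)
10 → bin 2 (remaining 4)
10 → bin 3 (remaining 14)
9 → bin 3 (remaining 5)
8 → bin 4 (remaining 16)
10 → bin 4 (remaining 6)
10 → bin 5 (remaining 14)
10 → bin 5 (remaining 4)
Final bins: [8,9] [10,10] [10,9] [8,10] [10,10].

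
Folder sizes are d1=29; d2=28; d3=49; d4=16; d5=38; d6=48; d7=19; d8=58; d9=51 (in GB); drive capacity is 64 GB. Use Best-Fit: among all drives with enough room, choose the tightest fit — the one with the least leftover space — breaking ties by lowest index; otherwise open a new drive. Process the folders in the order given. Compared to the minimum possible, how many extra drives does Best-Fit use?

1

Best-Fit: [29,28] [49] [16,38] [48] [19] [58] [51] → 7 drives.
Total size 336 GB; any packing needs at least ⌈336/64⌉ = 6 drives.
An optimal packing achieves that bound: [58] [51] [49] [48,16] [38,19] [29,28] → 6 drives.
Excess: 7 − 6 = 1.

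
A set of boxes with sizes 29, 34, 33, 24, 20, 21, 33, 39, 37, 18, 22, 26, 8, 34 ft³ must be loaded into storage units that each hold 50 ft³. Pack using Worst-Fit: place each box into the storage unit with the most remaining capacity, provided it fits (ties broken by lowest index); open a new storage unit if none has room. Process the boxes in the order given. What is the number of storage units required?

Put 29 ft³ in storage unit 1; 21 ft³ remain.
Put 34 ft³ in storage unit 2; 16 ft³ remain.
Put 33 ft³ in storage unit 3; 17 ft³ remain.
Put 24 ft³ in storage unit 4; 26 ft³ remain.
Put 20 ft³ in storage unit 4; 6 ft³ remain.
Put 21 ft³ in storage unit 1; 0 ft³ remain.
Put 33 ft³ in storage unit 5; 17 ft³ remain.
Put 39 ft³ in storage unit 6; 11 ft³ remain.
Put 37 ft³ in storage unit 7; 13 ft³ remain.
Put 18 ft³ in storage unit 8; 32 ft³ remain.
Put 22 ft³ in storage unit 8; 10 ft³ remain.
Put 26 ft³ in storage unit 9; 24 ft³ remain.
Put 8 ft³ in storage unit 9; 16 ft³ remain.
Put 34 ft³ in storage unit 10; 16 ft³ remain.

10 storage units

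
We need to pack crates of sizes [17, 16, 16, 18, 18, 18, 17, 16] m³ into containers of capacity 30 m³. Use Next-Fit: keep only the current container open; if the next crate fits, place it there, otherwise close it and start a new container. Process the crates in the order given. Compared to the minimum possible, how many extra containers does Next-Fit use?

0

Next-Fit: [17] [16] [16] [18] [18] [18] [17] [16] → 8 containers.
8 crates exceed 15 m³ (half the capacity), and no two of those can share a container, so at least 8 containers are needed.
So 8 is already optimal.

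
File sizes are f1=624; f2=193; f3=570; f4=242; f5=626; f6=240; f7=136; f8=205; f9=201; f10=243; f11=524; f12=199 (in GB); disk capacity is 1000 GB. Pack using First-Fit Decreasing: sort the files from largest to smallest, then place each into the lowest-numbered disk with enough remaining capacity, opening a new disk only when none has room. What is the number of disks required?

Sorted descending: 626, 624, 570, 524, 243, 242, 240, 205, 201, 199, 193, 136.
626 GB → disk 1 (remaining 374 GB)
624 GB → disk 2 (remaining 376 GB)
570 GB → disk 3 (remaining 430 GB)
524 GB → disk 4 (remaining 476 GB)
243 GB → disk 1 (remaining 131 GB)
242 GB → disk 2 (remaining 134 GB)
240 GB → disk 3 (remaining 190 GB)
205 GB → disk 4 (remaining 271 GB)
201 GB → disk 4 (remaining 70 GB)
199 GB → disk 5 (remaining 801 GB)
193 GB → disk 5 (remaining 608 GB)
136 GB → disk 3 (remaining 54 GB)
Final disks: [626,243] [624,242] [570,240,136] [524,205,201] [199,193].

5 disks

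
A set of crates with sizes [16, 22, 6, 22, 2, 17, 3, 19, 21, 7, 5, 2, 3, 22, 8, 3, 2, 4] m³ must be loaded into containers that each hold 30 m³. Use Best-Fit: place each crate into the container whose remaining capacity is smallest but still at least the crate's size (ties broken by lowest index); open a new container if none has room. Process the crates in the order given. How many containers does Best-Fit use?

16 m³ → container 1 (remaining 14 m³)
22 m³ → container 2 (remaining 8 m³)
6 m³ → container 2 (remaining 2 m³)
22 m³ → container 3 (remaining 8 m³)
2 m³ → container 2 (remaining 0 m³)
17 m³ → container 4 (remaining 13 m³)
3 m³ → container 3 (remaining 5 m³)
19 m³ → container 5 (remaining 11 m³)
21 m³ → container 6 (remaining 9 m³)
7 m³ → container 6 (remaining 2 m³)
5 m³ → container 3 (remaining 0 m³)
2 m³ → container 6 (remaining 0 m³)
3 m³ → container 5 (remaining 8 m³)
22 m³ → container 7 (remaining 8 m³)
8 m³ → container 5 (remaining 0 m³)
3 m³ → container 7 (remaining 5 m³)
2 m³ → container 7 (remaining 3 m³)
4 m³ → container 4 (remaining 9 m³)

7 containers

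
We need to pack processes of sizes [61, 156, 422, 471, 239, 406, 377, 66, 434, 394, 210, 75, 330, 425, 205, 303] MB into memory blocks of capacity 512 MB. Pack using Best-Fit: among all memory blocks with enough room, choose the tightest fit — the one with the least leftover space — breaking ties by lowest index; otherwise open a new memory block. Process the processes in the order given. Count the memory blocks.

11

61 MB → memory block 1 (remaining 451 MB)
156 MB → memory block 1 (remaining 295 MB)
422 MB → memory block 2 (remaining 90 MB)
471 MB → memory block 3 (remaining 41 MB)
239 MB → memory block 1 (remaining 56 MB)
406 MB → memory block 4 (remaining 106 MB)
377 MB → memory block 5 (remaining 135 MB)
66 MB → memory block 2 (remaining 24 MB)
434 MB → memory block 6 (remaining 78 MB)
394 MB → memory block 7 (remaining 118 MB)
210 MB → memory block 8 (remaining 302 MB)
75 MB → memory block 6 (remaining 3 MB)
330 MB → memory block 9 (remaining 182 MB)
425 MB → memory block 10 (remaining 87 MB)
205 MB → memory block 8 (remaining 97 MB)
303 MB → memory block 11 (remaining 209 MB)
Final memory blocks: [61,156,239] [422,66] [471] [406] [377] [434,75] [394] [210,205] [330] [425] [303].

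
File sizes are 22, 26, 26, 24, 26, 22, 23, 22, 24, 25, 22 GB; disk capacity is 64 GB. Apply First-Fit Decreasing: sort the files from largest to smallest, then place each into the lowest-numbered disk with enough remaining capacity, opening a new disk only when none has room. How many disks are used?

Sorted descending: 26, 26, 26, 25, 24, 24, 23, 22, 22, 22, 22.
26 GB → disk 1 (remaining 38 GB)
26 GB → disk 1 (remaining 12 GB)
26 GB → disk 2 (remaining 38 GB)
25 GB → disk 2 (remaining 13 GB)
24 GB → disk 3 (remaining 40 GB)
24 GB → disk 3 (remaining 16 GB)
23 GB → disk 4 (remaining 41 GB)
22 GB → disk 4 (remaining 19 GB)
22 GB → disk 5 (remaining 42 GB)
22 GB → disk 5 (remaining 20 GB)
22 GB → disk 6 (remaining 42 GB)

6 disks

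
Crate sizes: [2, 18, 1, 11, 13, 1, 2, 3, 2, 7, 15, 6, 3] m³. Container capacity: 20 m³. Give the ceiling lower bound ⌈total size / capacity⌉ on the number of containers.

Total size = 2 + 18 + 1 + 11 + 13 + 1 + 2 + 3 + 2 + 7 + 15 + 6 + 3 = 84 m³.
⌈84 / 20⌉ = 5.

5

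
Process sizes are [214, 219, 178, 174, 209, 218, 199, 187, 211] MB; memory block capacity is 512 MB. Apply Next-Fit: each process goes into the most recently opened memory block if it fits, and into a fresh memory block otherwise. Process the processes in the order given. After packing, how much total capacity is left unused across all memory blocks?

memory block 1: place 214 MB, 298 MB left
memory block 1: place 219 MB, 79 MB left
memory block 2: place 178 MB, 334 MB left
memory block 2: place 174 MB, 160 MB left
memory block 3: place 209 MB, 303 MB left
memory block 3: place 218 MB, 85 MB left
memory block 4: place 199 MB, 313 MB left
memory block 4: place 187 MB, 126 MB left
memory block 5: place 211 MB, 301 MB left
5 memory blocks × 512 MB = 2560 MB; used 1809 MB; unused 751 MB.

751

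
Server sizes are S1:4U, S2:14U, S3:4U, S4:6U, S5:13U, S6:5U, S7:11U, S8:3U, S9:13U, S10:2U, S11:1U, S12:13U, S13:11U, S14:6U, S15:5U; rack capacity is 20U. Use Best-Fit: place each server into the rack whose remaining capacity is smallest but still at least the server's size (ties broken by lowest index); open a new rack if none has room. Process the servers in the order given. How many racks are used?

rack 1: place S1 (4U), 16U left
rack 1: place S2 (14U), 2U left
rack 2: place S3 (4U), 16U left
rack 2: place S4 (6U), 10U left
rack 3: place S5 (13U), 7U left
rack 3: place S6 (5U), 2U left
rack 4: place S7 (11U), 9U left
rack 4: place S8 (3U), 6U left
rack 5: place S9 (13U), 7U left
rack 1: place S10 (2U), 0U left
rack 3: place S11 (1U), 1U left
rack 6: place S12 (13U), 7U left
rack 7: place S13 (11U), 9U left
rack 4: place S14 (6U), 0U left
rack 5: place S15 (5U), 2U left

7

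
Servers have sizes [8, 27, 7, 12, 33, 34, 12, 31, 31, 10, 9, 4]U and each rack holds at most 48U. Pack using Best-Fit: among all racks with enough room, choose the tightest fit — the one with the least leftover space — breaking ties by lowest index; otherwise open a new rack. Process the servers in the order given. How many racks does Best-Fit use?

8U → rack 1 (remaining 40U)
27U → rack 1 (remaining 13U)
7U → rack 1 (remaining 6U)
12U → rack 2 (remaining 36U)
33U → rack 2 (remaining 3U)
34U → rack 3 (remaining 14U)
12U → rack 3 (remaining 2U)
31U → rack 4 (remaining 17U)
31U → rack 5 (remaining 17U)
10U → rack 4 (remaining 7U)
9U → rack 5 (remaining 8U)
4U → rack 1 (remaining 2U)

5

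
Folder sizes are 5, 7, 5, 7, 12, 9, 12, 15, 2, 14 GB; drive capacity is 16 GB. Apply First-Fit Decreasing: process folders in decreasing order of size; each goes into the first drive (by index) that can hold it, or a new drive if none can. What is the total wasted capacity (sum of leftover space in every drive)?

Sorted descending: 15, 14, 12, 12, 9, 7, 7, 5, 5, 2.
drive 1: place 15 GB, 1 GB left
drive 2: place 14 GB, 2 GB left
drive 3: place 12 GB, 4 GB left
drive 4: place 12 GB, 4 GB left
drive 5: place 9 GB, 7 GB left
drive 5: place 7 GB, 0 GB left
drive 6: place 7 GB, 9 GB left
drive 6: place 5 GB, 4 GB left
drive 7: place 5 GB, 11 GB left
drive 2: place 2 GB, 0 GB left
7 drives × 16 GB = 112 GB; used 88 GB; unused 24 GB.

24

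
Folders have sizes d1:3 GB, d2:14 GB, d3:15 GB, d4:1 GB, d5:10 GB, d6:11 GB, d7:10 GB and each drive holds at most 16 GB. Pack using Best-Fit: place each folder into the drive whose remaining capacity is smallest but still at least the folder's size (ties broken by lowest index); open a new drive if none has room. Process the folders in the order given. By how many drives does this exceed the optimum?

Best-Fit: [3,10] [14] [15,1] [11] [10] → 5 drives.
5 folders exceed 8 GB (half the capacity), and no two of those can share a drive, so at least 5 drives are needed.
So 5 is already optimal.

0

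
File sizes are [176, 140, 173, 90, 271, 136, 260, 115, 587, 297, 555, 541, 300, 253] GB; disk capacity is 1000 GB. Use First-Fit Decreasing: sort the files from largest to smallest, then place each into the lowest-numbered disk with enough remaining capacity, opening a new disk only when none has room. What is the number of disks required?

4 disks

Sorted descending: 587, 555, 541, 300, 297, 271, 260, 253, 176, 173, 140, 136, 115, 90.
587 GB → disk 1 (remaining 413 GB)
555 GB → disk 2 (remaining 445 GB)
541 GB → disk 3 (remaining 459 GB)
300 GB → disk 1 (remaining 113 GB)
297 GB → disk 2 (remaining 148 GB)
271 GB → disk 3 (remaining 188 GB)
260 GB → disk 4 (remaining 740 GB)
253 GB → disk 4 (remaining 487 GB)
176 GB → disk 3 (remaining 12 GB)
173 GB → disk 4 (remaining 314 GB)
140 GB → disk 2 (remaining 8 GB)
136 GB → disk 4 (remaining 178 GB)
115 GB → disk 4 (remaining 63 GB)
90 GB → disk 1 (remaining 23 GB)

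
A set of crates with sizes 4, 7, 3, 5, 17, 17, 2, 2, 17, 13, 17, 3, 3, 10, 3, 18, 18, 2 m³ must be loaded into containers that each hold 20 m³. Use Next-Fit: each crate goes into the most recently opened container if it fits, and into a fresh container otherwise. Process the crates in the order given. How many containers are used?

9

Put 4 m³ in container 1; 16 m³ remain.
Put 7 m³ in container 1; 9 m³ remain.
Put 3 m³ in container 1; 6 m³ remain.
Put 5 m³ in container 1; 1 m³ remain.
Put 17 m³ in container 2; 3 m³ remain.
Put 17 m³ in container 3; 3 m³ remain.
Put 2 m³ in container 3; 1 m³ remain.
Put 2 m³ in container 4; 18 m³ remain.
Put 17 m³ in container 4; 1 m³ remain.
Put 13 m³ in container 5; 7 m³ remain.
Put 17 m³ in container 6; 3 m³ remain.
Put 3 m³ in container 6; 0 m³ remain.
Put 3 m³ in container 7; 17 m³ remain.
Put 10 m³ in container 7; 7 m³ remain.
Put 3 m³ in container 7; 4 m³ remain.
Put 18 m³ in container 8; 2 m³ remain.
Put 18 m³ in container 9; 2 m³ remain.
Put 2 m³ in container 9; 0 m³ remain.
Final containers: [4,7,3,5] [17] [17,2] [2,17] [13] [17,3] [3,10,3] [18] [18,2].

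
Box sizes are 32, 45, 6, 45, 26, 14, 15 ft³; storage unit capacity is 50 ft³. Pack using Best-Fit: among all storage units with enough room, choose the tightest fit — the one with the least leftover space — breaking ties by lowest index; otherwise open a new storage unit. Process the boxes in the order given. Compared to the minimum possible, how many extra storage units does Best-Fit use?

Best-Fit: [32,6] [45] [45] [26,14] [15] → 5 storage units.
Total size 183 ft³; any packing needs at least ⌈183/50⌉ = 4 storage units.
An optimal packing achieves that bound: [45] [45] [32,15] [26,14,6] → 4 storage units.
Excess: 5 − 4 = 1.

1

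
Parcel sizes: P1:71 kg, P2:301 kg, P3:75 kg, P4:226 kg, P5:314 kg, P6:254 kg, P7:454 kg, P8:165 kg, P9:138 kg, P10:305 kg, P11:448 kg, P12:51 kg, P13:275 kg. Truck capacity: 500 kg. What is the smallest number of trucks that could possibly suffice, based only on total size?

7

Total size = 71 + 301 + 75 + 226 + 314 + 254 + 454 + 165 + 138 + 305 + 448 + 51 + 275 = 3077 kg.
⌈3077 / 500⌉ = 7.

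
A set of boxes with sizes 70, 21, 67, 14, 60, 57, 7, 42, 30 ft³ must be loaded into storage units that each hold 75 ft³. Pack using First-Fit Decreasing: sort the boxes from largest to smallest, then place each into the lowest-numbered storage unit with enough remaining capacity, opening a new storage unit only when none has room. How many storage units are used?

6

Sorted descending: 70, 67, 60, 57, 42, 30, 21, 14, 7.
Put 70 ft³ in storage unit 1; 5 ft³ remain.
Put 67 ft³ in storage unit 2; 8 ft³ remain.
Put 60 ft³ in storage unit 3; 15 ft³ remain.
Put 57 ft³ in storage unit 4; 18 ft³ remain.
Put 42 ft³ in storage unit 5; 33 ft³ remain.
Put 30 ft³ in storage unit 5; 3 ft³ remain.
Put 21 ft³ in storage unit 6; 54 ft³ remain.
Put 14 ft³ in storage unit 3; 1 ft³ remain.
Put 7 ft³ in storage unit 2; 1 ft³ remain.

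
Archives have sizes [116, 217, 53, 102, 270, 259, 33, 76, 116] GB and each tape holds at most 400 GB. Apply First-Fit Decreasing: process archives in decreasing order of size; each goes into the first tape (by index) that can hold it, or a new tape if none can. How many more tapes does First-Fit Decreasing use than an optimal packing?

First-Fit Decreasing: [270,116] [259,116] [217,102,76] [53,33] → 4 tapes.
Total size 1242 GB; any packing needs at least ⌈1242/400⌉ = 4 tapes.
So 4 is already optimal.

0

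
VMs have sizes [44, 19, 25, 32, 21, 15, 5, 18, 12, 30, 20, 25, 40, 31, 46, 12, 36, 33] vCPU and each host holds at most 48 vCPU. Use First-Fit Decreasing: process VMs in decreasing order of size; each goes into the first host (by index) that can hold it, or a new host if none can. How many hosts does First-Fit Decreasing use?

11

Sorted descending: 46, 44, 40, 36, 33, 32, 31, 30, 25, 25, 21, 20, 19, 18, 15, 12, 12, 5.
Put 46 vCPU in host 1; 2 vCPU remain.
Put 44 vCPU in host 2; 4 vCPU remain.
Put 40 vCPU in host 3; 8 vCPU remain.
Put 36 vCPU in host 4; 12 vCPU remain.
Put 33 vCPU in host 5; 15 vCPU remain.
Put 32 vCPU in host 6; 16 vCPU remain.
Put 31 vCPU in host 7; 17 vCPU remain.
Put 30 vCPU in host 8; 18 vCPU remain.
Put 25 vCPU in host 9; 23 vCPU remain.
Put 25 vCPU in host 10; 23 vCPU remain.
Put 21 vCPU in host 9; 2 vCPU remain.
Put 20 vCPU in host 10; 3 vCPU remain.
Put 19 vCPU in host 11; 29 vCPU remain.
Put 18 vCPU in host 8; 0 vCPU remain.
Put 15 vCPU in host 5; 0 vCPU remain.
Put 12 vCPU in host 4; 0 vCPU remain.
Put 12 vCPU in host 6; 4 vCPU remain.
Put 5 vCPU in host 3; 3 vCPU remain.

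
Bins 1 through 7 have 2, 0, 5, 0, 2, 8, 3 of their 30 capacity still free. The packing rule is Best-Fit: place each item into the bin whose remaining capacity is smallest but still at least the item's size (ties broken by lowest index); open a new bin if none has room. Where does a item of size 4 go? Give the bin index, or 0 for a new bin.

Bins with room: bin 3 (5), bin 6 (8).
Tightest fit is bin 3 with 5 free.

3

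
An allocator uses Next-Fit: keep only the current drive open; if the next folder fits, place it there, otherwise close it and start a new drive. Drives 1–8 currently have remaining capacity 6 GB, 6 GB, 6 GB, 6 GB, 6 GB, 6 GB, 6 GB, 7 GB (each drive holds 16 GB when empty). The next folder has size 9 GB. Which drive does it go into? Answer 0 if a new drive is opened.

0

Next-Fit only looks at drive 8, which has 7 GB free.
9 GB does not fit, so a new drive is opened.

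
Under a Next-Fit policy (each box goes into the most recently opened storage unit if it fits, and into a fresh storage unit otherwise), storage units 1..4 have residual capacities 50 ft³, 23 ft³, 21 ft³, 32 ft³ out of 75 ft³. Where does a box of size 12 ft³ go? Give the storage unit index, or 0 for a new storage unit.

Next-Fit only looks at storage unit 4, which has 32 ft³ free.
12 ft³ fits there.

4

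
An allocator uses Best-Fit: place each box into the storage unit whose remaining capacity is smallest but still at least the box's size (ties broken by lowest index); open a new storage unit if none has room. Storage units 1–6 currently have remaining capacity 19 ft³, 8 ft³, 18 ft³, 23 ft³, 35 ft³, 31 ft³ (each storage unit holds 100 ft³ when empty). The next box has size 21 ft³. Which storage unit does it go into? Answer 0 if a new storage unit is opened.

4

Storage units with room: storage unit 4 (23 ft³), storage unit 5 (35 ft³), storage unit 6 (31 ft³).
Tightest fit is storage unit 4 with 23 ft³ free.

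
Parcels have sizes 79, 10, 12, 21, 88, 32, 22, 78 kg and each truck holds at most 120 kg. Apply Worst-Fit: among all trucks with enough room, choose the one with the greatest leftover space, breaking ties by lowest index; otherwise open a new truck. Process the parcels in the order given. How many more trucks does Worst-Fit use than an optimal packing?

Worst-Fit: [79,10,12] [21,88] [32,22] [78] → 4 trucks.
Total size 342 kg; any packing needs at least ⌈342/120⌉ = 3 trucks.
An optimal packing achieves that bound: [88,32] [79,22,12] [78,21,10] → 3 trucks.
Excess: 4 − 3 = 1.

1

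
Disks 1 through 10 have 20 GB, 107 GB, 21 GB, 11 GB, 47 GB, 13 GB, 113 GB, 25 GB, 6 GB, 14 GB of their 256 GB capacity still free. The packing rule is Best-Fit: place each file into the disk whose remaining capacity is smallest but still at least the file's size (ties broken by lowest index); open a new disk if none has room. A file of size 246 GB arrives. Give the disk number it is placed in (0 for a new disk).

0

No disk has ≥ 246 GB free, so a new disk is opened.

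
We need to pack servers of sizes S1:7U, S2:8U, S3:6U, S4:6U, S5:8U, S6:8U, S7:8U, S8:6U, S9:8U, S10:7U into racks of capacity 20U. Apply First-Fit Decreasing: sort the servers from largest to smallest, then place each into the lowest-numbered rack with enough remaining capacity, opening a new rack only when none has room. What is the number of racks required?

5

Sorted descending: 8, 8, 8, 8, 8, 7, 7, 6, 6, 6.
8U → rack 1 (remaining 12U)
8U → rack 1 (remaining 4U)
8U → rack 2 (remaining 12U)
8U → rack 2 (remaining 4U)
8U → rack 3 (remaining 12U)
7U → rack 3 (remaining 5U)
7U → rack 4 (remaining 13U)
6U → rack 4 (remaining 7U)
6U → rack 4 (remaining 1U)
6U → rack 5 (remaining 14U)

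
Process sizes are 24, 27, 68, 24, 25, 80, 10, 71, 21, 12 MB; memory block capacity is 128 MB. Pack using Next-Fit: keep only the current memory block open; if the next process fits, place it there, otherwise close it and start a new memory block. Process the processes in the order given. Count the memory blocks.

4 memory blocks

memory block 1: place 24 MB, 104 MB left
memory block 1: place 27 MB, 77 MB left
memory block 1: place 68 MB, 9 MB left
memory block 2: place 24 MB, 104 MB left
memory block 2: place 25 MB, 79 MB left
memory block 3: place 80 MB, 48 MB left
memory block 3: place 10 MB, 38 MB left
memory block 4: place 71 MB, 57 MB left
memory block 4: place 21 MB, 36 MB left
memory block 4: place 12 MB, 24 MB left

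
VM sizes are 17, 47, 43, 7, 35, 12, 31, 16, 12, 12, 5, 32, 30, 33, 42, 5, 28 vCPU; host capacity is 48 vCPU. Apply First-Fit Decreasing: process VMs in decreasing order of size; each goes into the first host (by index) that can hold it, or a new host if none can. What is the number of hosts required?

Sorted descending: 47, 43, 42, 35, 33, 32, 31, 30, 28, 17, 16, 12, 12, 12, 7, 5, 5.
Put 47 vCPU in host 1; 1 vCPU remain.
Put 43 vCPU in host 2; 5 vCPU remain.
Put 42 vCPU in host 3; 6 vCPU remain.
Put 35 vCPU in host 4; 13 vCPU remain.
Put 33 vCPU in host 5; 15 vCPU remain.
Put 32 vCPU in host 6; 16 vCPU remain.
Put 31 vCPU in host 7; 17 vCPU remain.
Put 30 vCPU in host 8; 18 vCPU remain.
Put 28 vCPU in host 9; 20 vCPU remain.
Put 17 vCPU in host 7; 0 vCPU remain.
Put 16 vCPU in host 6; 0 vCPU remain.
Put 12 vCPU in host 4; 1 vCPU remain.
Put 12 vCPU in host 5; 3 vCPU remain.
Put 12 vCPU in host 8; 6 vCPU remain.
Put 7 vCPU in host 9; 13 vCPU remain.
Put 5 vCPU in host 2; 0 vCPU remain.
Put 5 vCPU in host 3; 1 vCPU remain.
Final hosts: [47] [43,5] [42,5] [35,12] [33,12] [32,16] [31,17] [30,12] [28,7].

9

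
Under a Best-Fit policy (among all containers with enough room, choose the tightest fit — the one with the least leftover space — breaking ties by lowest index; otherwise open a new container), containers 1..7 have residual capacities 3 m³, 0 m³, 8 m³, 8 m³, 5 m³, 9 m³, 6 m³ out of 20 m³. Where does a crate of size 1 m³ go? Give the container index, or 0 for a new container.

1

Containers with room: container 1 (3 m³), container 3 (8 m³), container 4 (8 m³), container 5 (5 m³), container 6 (9 m³), container 7 (6 m³).
Tightest fit is container 1 with 3 m³ free.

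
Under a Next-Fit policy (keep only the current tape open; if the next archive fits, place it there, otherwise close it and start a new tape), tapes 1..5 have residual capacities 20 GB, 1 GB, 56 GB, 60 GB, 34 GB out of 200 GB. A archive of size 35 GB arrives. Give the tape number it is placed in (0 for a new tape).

Next-Fit only looks at tape 5, which has 34 GB free.
35 GB does not fit, so a new tape is opened.

0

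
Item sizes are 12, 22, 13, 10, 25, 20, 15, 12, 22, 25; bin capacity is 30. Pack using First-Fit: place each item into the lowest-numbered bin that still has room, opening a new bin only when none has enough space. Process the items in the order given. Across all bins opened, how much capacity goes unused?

Put 12 in bin 1; 18 remain.
Put 22 in bin 2; 8 remain.
Put 13 in bin 1; 5 remain.
Put 10 in bin 3; 20 remain.
Put 25 in bin 4; 5 remain.
Put 20 in bin 3; 0 remain.
Put 15 in bin 5; 15 remain.
Put 12 in bin 5; 3 remain.
Put 22 in bin 6; 8 remain.
Put 25 in bin 7; 5 remain.
7 bins × 30 = 210; used 176; unused 34.

34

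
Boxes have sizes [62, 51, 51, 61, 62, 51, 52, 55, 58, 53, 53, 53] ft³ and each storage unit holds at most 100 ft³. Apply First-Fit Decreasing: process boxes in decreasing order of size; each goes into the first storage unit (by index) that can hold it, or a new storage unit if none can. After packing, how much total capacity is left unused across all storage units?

538

Sorted descending: 62, 62, 61, 58, 55, 53, 53, 53, 52, 51, 51, 51.
Put 62 ft³ in storage unit 1; 38 ft³ remain.
Put 62 ft³ in storage unit 2; 38 ft³ remain.
Put 61 ft³ in storage unit 3; 39 ft³ remain.
Put 58 ft³ in storage unit 4; 42 ft³ remain.
Put 55 ft³ in storage unit 5; 45 ft³ remain.
Put 53 ft³ in storage unit 6; 47 ft³ remain.
Put 53 ft³ in storage unit 7; 47 ft³ remain.
Put 53 ft³ in storage unit 8; 47 ft³ remain.
Put 52 ft³ in storage unit 9; 48 ft³ remain.
Put 51 ft³ in storage unit 10; 49 ft³ remain.
Put 51 ft³ in storage unit 11; 49 ft³ remain.
Put 51 ft³ in storage unit 12; 49 ft³ remain.
12 storage units × 100 ft³ = 1200 ft³; used 662 ft³; unused 538 ft³.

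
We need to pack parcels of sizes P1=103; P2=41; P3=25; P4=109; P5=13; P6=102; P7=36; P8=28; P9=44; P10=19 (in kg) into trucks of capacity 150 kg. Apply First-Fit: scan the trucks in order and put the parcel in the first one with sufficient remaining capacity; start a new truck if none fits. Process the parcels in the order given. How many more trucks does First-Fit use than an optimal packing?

0

First-Fit: [103,41] [25,109,13] [102,36] [28,44,19] → 4 trucks.
Total size 520 kg; any packing needs at least ⌈520/150⌉ = 4 trucks.
So 4 is already optimal.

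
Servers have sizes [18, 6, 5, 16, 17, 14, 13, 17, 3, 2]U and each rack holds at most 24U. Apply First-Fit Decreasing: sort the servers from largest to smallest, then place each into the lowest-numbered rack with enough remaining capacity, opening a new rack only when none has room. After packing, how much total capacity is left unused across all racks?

33

Sorted descending: 18, 17, 17, 16, 14, 13, 6, 5, 3, 2.
18U → rack 1 (remaining 6U)
17U → rack 2 (remaining 7U)
17U → rack 3 (remaining 7U)
16U → rack 4 (remaining 8U)
14U → rack 5 (remaining 10U)
13U → rack 6 (remaining 11U)
6U → rack 1 (remaining 0U)
5U → rack 2 (remaining 2U)
3U → rack 3 (remaining 4U)
2U → rack 2 (remaining 0U)
6 racks × 24U = 144U; used 111U; unused 33U.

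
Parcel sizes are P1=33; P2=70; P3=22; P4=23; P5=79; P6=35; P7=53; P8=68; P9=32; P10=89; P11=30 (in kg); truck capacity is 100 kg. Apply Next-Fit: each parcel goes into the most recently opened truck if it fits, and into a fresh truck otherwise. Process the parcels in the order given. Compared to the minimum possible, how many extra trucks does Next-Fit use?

2

Next-Fit: [33] [70,22] [23] [79] [35,53] [68,32] [89] [30] → 8 trucks.
Total size 534 kg; any packing needs at least ⌈534/100⌉ = 6 trucks.
An optimal packing achieves that bound: [89] [79] [70,30] [68,32] [53,35] [33,23,22] → 6 trucks.
Excess: 8 − 6 = 2.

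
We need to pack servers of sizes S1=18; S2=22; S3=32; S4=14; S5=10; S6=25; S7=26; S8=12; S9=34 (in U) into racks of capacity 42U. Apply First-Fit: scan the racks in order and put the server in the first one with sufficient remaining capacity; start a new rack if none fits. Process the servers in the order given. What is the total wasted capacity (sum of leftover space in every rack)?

17

Put S1 (18U) in rack 1; 24U remain.
Put S2 (22U) in rack 1; 2U remain.
Put S3 (32U) in rack 2; 10U remain.
Put S4 (14U) in rack 3; 28U remain.
Put S5 (10U) in rack 2; 0U remain.
Put S6 (25U) in rack 3; 3U remain.
Put S7 (26U) in rack 4; 16U remain.
Put S8 (12U) in rack 4; 4U remain.
Put S9 (34U) in rack 5; 8U remain.
5 racks × 42U = 210U; used 193U; unused 17U.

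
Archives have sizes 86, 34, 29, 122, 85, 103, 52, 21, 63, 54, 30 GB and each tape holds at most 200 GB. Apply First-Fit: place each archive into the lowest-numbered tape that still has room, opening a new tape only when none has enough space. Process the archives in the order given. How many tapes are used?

4

Put 86 GB in tape 1; 114 GB remain.
Put 34 GB in tape 1; 80 GB remain.
Put 29 GB in tape 1; 51 GB remain.
Put 122 GB in tape 2; 78 GB remain.
Put 85 GB in tape 3; 115 GB remain.
Put 103 GB in tape 3; 12 GB remain.
Put 52 GB in tape 2; 26 GB remain.
Put 21 GB in tape 1; 30 GB remain.
Put 63 GB in tape 4; 137 GB remain.
Put 54 GB in tape 4; 83 GB remain.
Put 30 GB in tape 1; 0 GB remain.
Final tapes: [86,34,29,21,30] [122,52] [85,103] [63,54].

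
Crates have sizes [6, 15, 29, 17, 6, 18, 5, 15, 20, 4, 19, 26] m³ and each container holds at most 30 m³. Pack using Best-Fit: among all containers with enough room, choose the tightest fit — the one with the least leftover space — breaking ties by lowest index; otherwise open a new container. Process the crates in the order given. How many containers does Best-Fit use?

8

container 1: place 6 m³, 24 m³ left
container 1: place 15 m³, 9 m³ left
container 2: place 29 m³, 1 m³ left
container 3: place 17 m³, 13 m³ left
container 1: place 6 m³, 3 m³ left
container 4: place 18 m³, 12 m³ left
container 4: place 5 m³, 7 m³ left
container 5: place 15 m³, 15 m³ left
container 6: place 20 m³, 10 m³ left
container 4: place 4 m³, 3 m³ left
container 7: place 19 m³, 11 m³ left
container 8: place 26 m³, 4 m³ left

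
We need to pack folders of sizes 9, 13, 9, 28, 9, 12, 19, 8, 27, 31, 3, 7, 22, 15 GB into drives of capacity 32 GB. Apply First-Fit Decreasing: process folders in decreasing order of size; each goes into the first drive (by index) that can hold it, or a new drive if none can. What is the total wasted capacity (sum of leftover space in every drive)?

Sorted descending: 31, 28, 27, 22, 19, 15, 13, 12, 9, 9, 9, 8, 7, 3.
31 GB → drive 1 (remaining 1 GB)
28 GB → drive 2 (remaining 4 GB)
27 GB → drive 3 (remaining 5 GB)
22 GB → drive 4 (remaining 10 GB)
19 GB → drive 5 (remaining 13 GB)
15 GB → drive 6 (remaining 17 GB)
13 GB → drive 5 (remaining 0 GB)
12 GB → drive 6 (remaining 5 GB)
9 GB → drive 4 (remaining 1 GB)
9 GB → drive 7 (remaining 23 GB)
9 GB → drive 7 (remaining 14 GB)
8 GB → drive 7 (remaining 6 GB)
7 GB → drive 8 (remaining 25 GB)
3 GB → drive 2 (remaining 1 GB)
8 drives × 32 GB = 256 GB; used 212 GB; unused 44 GB.

44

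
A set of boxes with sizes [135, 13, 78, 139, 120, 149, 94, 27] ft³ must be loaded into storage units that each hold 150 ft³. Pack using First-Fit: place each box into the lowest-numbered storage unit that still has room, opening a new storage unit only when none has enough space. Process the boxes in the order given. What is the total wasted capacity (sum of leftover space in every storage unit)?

145

Put 135 ft³ in storage unit 1; 15 ft³ remain.
Put 13 ft³ in storage unit 1; 2 ft³ remain.
Put 78 ft³ in storage unit 2; 72 ft³ remain.
Put 139 ft³ in storage unit 3; 11 ft³ remain.
Put 120 ft³ in storage unit 4; 30 ft³ remain.
Put 149 ft³ in storage unit 5; 1 ft³ remain.
Put 94 ft³ in storage unit 6; 56 ft³ remain.
Put 27 ft³ in storage unit 2; 45 ft³ remain.
6 storage units × 150 ft³ = 900 ft³; used 755 ft³; unused 145 ft³.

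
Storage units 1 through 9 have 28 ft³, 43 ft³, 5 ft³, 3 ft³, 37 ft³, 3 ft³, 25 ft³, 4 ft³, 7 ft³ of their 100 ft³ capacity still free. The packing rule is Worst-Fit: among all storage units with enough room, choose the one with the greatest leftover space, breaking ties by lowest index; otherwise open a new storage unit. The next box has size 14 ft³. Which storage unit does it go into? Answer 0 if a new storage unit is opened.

Storage units with room: storage unit 1 (28 ft³), storage unit 2 (43 ft³), storage unit 5 (37 ft³), storage unit 7 (25 ft³).
Most room is storage unit 2 with 43 ft³ free.

2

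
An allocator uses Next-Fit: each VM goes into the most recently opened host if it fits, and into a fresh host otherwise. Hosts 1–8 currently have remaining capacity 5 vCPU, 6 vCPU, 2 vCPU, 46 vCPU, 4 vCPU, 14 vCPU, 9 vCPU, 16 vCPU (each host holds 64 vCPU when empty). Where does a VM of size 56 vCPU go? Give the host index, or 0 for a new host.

0

Next-Fit only looks at host 8, which has 16 vCPU free.
56 vCPU does not fit, so a new host is opened.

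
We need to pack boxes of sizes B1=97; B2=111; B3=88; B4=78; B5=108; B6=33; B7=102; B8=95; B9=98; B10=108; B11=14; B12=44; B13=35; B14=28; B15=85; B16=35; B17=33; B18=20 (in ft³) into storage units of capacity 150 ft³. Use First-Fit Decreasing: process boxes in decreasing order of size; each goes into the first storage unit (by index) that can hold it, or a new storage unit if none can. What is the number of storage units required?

10

Sorted descending: 111, 108, 108, 102, 98, 97, 95, 88, 85, 78, 44, 35, 35, 33, 33, 28, 20, 14.
storage unit 1: place 111 ft³, 39 ft³ left
storage unit 2: place 108 ft³, 42 ft³ left
storage unit 3: place 108 ft³, 42 ft³ left
storage unit 4: place 102 ft³, 48 ft³ left
storage unit 5: place 98 ft³, 52 ft³ left
storage unit 6: place 97 ft³, 53 ft³ left
storage unit 7: place 95 ft³, 55 ft³ left
storage unit 8: place 88 ft³, 62 ft³ left
storage unit 9: place 85 ft³, 65 ft³ left
storage unit 10: place 78 ft³, 72 ft³ left
storage unit 4: place 44 ft³, 4 ft³ left
storage unit 1: place 35 ft³, 4 ft³ left
storage unit 2: place 35 ft³, 7 ft³ left
storage unit 3: place 33 ft³, 9 ft³ left
storage unit 5: place 33 ft³, 19 ft³ left
storage unit 6: place 28 ft³, 25 ft³ left
storage unit 6: place 20 ft³, 5 ft³ left
storage unit 5: place 14 ft³, 5 ft³ left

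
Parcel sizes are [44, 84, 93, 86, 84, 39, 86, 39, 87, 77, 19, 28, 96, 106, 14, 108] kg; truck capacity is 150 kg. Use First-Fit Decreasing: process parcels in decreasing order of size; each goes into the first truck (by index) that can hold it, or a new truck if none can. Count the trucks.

10 trucks

Sorted descending: 108, 106, 96, 93, 87, 86, 86, 84, 84, 77, 44, 39, 39, 28, 19, 14.
truck 1: place 108 kg, 42 kg left
truck 2: place 106 kg, 44 kg left
truck 3: place 96 kg, 54 kg left
truck 4: place 93 kg, 57 kg left
truck 5: place 87 kg, 63 kg left
truck 6: place 86 kg, 64 kg left
truck 7: place 86 kg, 64 kg left
truck 8: place 84 kg, 66 kg left
truck 9: place 84 kg, 66 kg left
truck 10: place 77 kg, 73 kg left
truck 2: place 44 kg, 0 kg left
truck 1: place 39 kg, 3 kg left
truck 3: place 39 kg, 15 kg left
truck 4: place 28 kg, 29 kg left
truck 4: place 19 kg, 10 kg left
truck 3: place 14 kg, 1 kg left
Final trucks: [108,39] [106,44] [96,39,14] [93,28,19] [87] [86] [86] [84] [84] [77].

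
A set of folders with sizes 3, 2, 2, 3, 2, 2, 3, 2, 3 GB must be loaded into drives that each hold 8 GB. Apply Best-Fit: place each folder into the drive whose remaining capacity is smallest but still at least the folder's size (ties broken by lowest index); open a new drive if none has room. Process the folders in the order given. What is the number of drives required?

drive 1: place 3 GB, 5 GB left
drive 1: place 2 GB, 3 GB left
drive 1: place 2 GB, 1 GB left
drive 2: place 3 GB, 5 GB left
drive 2: place 2 GB, 3 GB left
drive 2: place 2 GB, 1 GB left
drive 3: place 3 GB, 5 GB left
drive 3: place 2 GB, 3 GB left
drive 3: place 3 GB, 0 GB left
Final drives: [3,2,2] [3,2,2] [3,2,3].

3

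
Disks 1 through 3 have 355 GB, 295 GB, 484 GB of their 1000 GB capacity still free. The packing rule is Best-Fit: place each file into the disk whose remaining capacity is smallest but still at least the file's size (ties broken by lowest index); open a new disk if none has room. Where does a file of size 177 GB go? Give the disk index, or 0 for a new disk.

Disks with room: disk 1 (355 GB), disk 2 (295 GB), disk 3 (484 GB).
Tightest fit is disk 2 with 295 GB free.

2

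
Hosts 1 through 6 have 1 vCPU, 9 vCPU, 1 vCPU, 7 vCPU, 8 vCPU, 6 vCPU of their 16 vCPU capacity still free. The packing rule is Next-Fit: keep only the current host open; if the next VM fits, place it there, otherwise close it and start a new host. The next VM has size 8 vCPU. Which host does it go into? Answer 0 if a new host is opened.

Next-Fit only looks at host 6, which has 6 vCPU free.
8 vCPU does not fit, so a new host is opened.

0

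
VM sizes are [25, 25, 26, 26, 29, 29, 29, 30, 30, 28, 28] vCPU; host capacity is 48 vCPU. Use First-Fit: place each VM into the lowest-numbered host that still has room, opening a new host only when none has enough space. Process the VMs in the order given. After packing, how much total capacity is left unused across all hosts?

223

host 1: place 25 vCPU, 23 vCPU left
host 2: place 25 vCPU, 23 vCPU left
host 3: place 26 vCPU, 22 vCPU left
host 4: place 26 vCPU, 22 vCPU left
host 5: place 29 vCPU, 19 vCPU left
host 6: place 29 vCPU, 19 vCPU left
host 7: place 29 vCPU, 19 vCPU left
host 8: place 30 vCPU, 18 vCPU left
host 9: place 30 vCPU, 18 vCPU left
host 10: place 28 vCPU, 20 vCPU left
host 11: place 28 vCPU, 20 vCPU left
11 hosts × 48 vCPU = 528 vCPU; used 305 vCPU; unused 223 vCPU.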